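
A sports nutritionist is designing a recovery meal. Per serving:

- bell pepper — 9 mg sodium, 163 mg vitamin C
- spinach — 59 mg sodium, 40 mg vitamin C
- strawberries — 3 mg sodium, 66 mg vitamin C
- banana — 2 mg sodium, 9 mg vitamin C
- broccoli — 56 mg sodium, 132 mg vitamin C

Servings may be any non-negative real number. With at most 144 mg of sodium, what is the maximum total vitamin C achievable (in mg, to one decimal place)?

Vitamin C per mg sodium: strawberries 22, bell pepper 18.11, banana 4.5, broccoli 2.357, spinach 0.678.
With no serving limits, spend the whole sodium allowance on strawberries: 144 mg / 3 mg × 66 mg = 3168.0 mg.

3168.0 mg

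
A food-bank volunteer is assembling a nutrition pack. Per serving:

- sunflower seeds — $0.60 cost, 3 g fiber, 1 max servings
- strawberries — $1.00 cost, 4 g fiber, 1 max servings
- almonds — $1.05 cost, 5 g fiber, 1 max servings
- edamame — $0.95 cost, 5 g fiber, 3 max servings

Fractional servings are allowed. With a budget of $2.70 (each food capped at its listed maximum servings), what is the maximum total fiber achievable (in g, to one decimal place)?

Fiber per dollar: edamame 5.263, sunflower seeds 5, almonds 4.762, strawberries 4.
Take 2.842 servings of edamame: spends $2.70, +14.2 g fiber (running total 14.2 g).
Filling greedily by fiber-per-dollar is optimal for one linear limit, giving 14.2 g.

14.2 g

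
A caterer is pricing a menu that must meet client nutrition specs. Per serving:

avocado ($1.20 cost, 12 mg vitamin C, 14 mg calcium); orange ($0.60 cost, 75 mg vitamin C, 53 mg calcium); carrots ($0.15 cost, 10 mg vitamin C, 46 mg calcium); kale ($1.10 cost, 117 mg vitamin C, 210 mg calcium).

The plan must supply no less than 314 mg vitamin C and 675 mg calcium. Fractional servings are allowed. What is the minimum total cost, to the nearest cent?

avocado only: max(314/12, 675/14) = 48.21 servings → $57.86.
orange only: max(314/75, 675/53) = 12.74 servings → $7.64.
carrots only: max(314/10, 675/46) = 31.4 servings → $4.71.
kale only: max(314/117, 675/210) = 3.214 servings → $3.54.
avocado + orange: intersection lies outside the first quadrant.
avocado + carrots with both tight: 18.67 servings and 8.99 servings → $23.76.
avocado + kale: intersection lies outside the first quadrant.
orange + carrots with both tight: 2.635 servings and 11.64 servings → $3.33.
orange + kale: intersection lies outside the first quadrant.
carrots + kale with both tight: 3.972 servings and 2.344 servings → $3.17.
Cheapest feasible corner: $3.17.

$3.17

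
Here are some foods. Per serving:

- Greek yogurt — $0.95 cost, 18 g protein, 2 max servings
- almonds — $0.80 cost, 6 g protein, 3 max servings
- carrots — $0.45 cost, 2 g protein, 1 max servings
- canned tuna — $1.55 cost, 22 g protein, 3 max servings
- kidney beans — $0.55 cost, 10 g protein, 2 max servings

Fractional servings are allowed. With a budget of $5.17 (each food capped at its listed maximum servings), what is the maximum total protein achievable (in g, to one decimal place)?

Protein per dollar: Greek yogurt 18.95, kidney beans 18.18, canned tuna 14.19, almonds 7.5, carrots 4.444.
Take 2 servings of Greek yogurt: spends $1.90, +36.0 g protein (running total 36.0 g).
Take 2 servings of kidney beans: spends $1.10, +20.0 g protein (running total 56.0 g).
Take 1.4 servings of canned tuna: spends $2.17, +30.8 g protein (running total 86.8 g).
Greedy by best ratio exhausts the cost allowance optimally: 86.8 g.

86.8 g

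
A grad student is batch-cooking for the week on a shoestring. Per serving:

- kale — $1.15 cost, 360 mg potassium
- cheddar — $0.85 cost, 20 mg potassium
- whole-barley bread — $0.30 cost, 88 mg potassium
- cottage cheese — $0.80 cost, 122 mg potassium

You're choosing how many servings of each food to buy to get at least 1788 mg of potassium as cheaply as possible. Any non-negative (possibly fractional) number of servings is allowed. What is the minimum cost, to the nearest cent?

$5.71

Cost per mg of potassium: kale $0.0032, whole-barley bread $0.0034, cottage cheese $0.0066, cheddar $0.0425.
With no serving limits, use only kale: 1788 mg / 360 mg = 4.967 servings × $1.15 = $5.71.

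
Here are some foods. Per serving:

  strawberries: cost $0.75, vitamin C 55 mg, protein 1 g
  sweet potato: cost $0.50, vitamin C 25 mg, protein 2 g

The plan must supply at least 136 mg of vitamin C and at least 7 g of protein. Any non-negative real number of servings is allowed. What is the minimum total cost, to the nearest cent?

strawberries only: max(136/55, 7/1) = 7 servings → $5.25.
sweet potato only: max(136/25, 7/2) = 5.44 servings → $2.72.
strawberries + sweet potato with both tight: 1.141 servings and 2.929 servings → $2.32.
The minimum over all feasible corners is $2.32.

$2.32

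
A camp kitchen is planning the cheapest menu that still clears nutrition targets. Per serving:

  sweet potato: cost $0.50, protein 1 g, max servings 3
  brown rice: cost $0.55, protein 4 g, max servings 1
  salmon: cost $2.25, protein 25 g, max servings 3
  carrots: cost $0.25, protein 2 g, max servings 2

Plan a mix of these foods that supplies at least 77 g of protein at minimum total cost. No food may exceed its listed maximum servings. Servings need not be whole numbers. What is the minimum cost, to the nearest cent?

$7.00

Cost per g of protein: salmon $0.0900, carrots $0.1250, brown rice $0.1375, sweet potato $0.5000.
Take 3 servings of salmon: +75.0 g protein for $6.75 (total $6.75, still need 2.0 g).
Take 1 serving of carrots: +2.0 g protein for $0.25 (total $7.00, still need 0.0 g).
Filling from the cheapest source first is optimal under one linear minimum: $7.00.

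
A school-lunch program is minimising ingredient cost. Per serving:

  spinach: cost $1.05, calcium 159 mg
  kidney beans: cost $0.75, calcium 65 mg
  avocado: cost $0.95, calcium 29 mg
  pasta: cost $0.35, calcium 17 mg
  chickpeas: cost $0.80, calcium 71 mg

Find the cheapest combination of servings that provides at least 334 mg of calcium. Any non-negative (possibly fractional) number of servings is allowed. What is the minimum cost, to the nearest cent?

$2.21

Cost per mg of calcium: spinach $0.0066, chickpeas $0.0113, kidney beans $0.0115, pasta $0.0206, avocado $0.0328.
With no serving limits, use only spinach: 334 mg / 159 mg = 2.101 servings × $1.05 = $2.21.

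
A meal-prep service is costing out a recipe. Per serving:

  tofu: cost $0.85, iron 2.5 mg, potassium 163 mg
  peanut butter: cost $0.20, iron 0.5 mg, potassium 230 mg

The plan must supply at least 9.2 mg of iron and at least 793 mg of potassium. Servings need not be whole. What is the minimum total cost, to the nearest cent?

$3.16

An LP optimum is at a vertex; with two nutrient constraints at most two foods are used. Check each candidate.
tofu only: max(9.2/2.5, 793/163) = 4.865 servings → $4.14.
peanut butter only: max(9.2/0.5, 793/230) = 18.4 servings → $3.68.
tofu + peanut butter with both tight: 3.484 servings and 0.9785 servings → $3.16.
The minimum over all feasible corners is $3.16.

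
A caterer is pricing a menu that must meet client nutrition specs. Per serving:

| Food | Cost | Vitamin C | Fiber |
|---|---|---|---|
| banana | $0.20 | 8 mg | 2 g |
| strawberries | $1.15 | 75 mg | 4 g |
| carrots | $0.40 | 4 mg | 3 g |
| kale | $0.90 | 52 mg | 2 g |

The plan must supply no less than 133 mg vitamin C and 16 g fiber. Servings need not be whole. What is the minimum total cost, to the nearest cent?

$2.48

A basic optimal solution has at most two foods positive. Try each food alone and each pair with both targets met exactly.
banana only: max(133/8, 16/2) = 16.62 servings → $3.33.
strawberries only: max(133/75, 16/4) = 4 servings → $4.60.
carrots only: max(133/4, 16/3) = 33.25 servings → $13.30.
kale only: max(133/52, 16/2) = 8 servings → $7.20.
banana + strawberries with both tight: 5.661 servings and 1.169 servings → $2.48.
banana + carrots: intersection lies outside the first quadrant.
banana + kale with both tight: 6.432 servings and 1.568 servings → $2.70.
strawberries + carrots with both tight: 1.603 servings and 3.196 servings → $3.12.
strawberries + kale: the both-tight solution has a negative serving — not a feasible corner.
carrots + kale with both tight: 3.824 servings and 2.264 servings → $3.57.
So the least-cost plan costs $2.48.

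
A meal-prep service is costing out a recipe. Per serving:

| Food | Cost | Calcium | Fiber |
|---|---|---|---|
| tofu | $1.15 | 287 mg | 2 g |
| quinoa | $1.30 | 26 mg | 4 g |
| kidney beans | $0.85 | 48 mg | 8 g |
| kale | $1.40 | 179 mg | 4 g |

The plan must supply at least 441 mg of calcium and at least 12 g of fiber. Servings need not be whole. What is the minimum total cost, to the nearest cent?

Check every corner: each single food scaled to meet both minima, and each pair solved so both constraints bind.
tofu only: max(441/287, 12/2) = 6 servings → $6.90.
quinoa only: max(441/26, 12/4) = 16.96 servings → $22.05.
kidney beans only: max(441/48, 12/8) = 9.188 servings → $7.81.
kale only: max(441/179, 12/4) = 3 servings → $4.20.
tofu + quinoa with both tight: 1.325 servings and 2.338 servings → $4.56.
tofu + kidney beans with both tight: 1.342 servings and 1.165 servings → $2.53.
tofu + kale: the both-tight solution has a negative serving — not a feasible corner.
quinoa + kidney beans: intersection lies outside the first quadrant.
quinoa + kale with both tight: 0.6275 servings and 2.373 servings → $4.14.
kidney beans + kale with both tight: 0.3097 servings and 2.381 servings → $3.60.
So the least-cost plan costs $2.53.

$2.53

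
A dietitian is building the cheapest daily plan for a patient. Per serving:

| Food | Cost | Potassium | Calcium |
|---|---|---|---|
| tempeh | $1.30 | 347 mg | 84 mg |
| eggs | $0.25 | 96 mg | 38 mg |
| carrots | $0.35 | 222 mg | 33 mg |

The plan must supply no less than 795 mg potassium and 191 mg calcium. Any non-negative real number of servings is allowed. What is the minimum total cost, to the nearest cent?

$1.56

With two linear requirements the optimum uses one or two foods; enumerate the corners.
tempeh only: max(795/347, 191/84) = 2.291 servings → $2.98.
eggs only: max(795/96, 191/38) = 8.281 servings → $2.07.
carrots only: max(795/222, 191/33) = 5.788 servings → $2.03.
tempeh + eggs: intersection lies outside the first quadrant.
tempeh + carrots with both tight: 2.246 servings and 0.06989 servings → $2.94.
eggs + carrots with both tight: 3.069 servings and 2.254 servings → $1.56.
Cheapest feasible corner: $1.56.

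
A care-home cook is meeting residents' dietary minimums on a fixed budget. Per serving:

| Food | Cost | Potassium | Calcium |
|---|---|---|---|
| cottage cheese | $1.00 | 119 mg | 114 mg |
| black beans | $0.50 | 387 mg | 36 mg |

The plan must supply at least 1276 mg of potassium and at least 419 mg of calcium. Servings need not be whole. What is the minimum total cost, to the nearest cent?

$4.12

The cheapest plan sits at a corner of the feasible region — with two constraints it uses at most two foods.
cottage cheese only: max(1276/119, 419/114) = 10.72 servings → $10.72.
black beans only: max(1276/387, 419/36) = 11.64 servings → $5.82.
cottage cheese + black beans with both tight: 2.918 servings and 2.4 servings → $4.12.
Cheapest feasible corner: $4.12.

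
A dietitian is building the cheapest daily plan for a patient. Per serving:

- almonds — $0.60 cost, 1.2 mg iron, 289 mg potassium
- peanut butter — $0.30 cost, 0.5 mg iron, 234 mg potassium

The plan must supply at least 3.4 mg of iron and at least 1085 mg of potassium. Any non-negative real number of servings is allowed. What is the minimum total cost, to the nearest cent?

$1.82

Minimising a linear cost over {iron ≥ 3.4, potassium ≥ 1085, servings ≥ 0} — the optimum is at a vertex, using one or two foods.
almonds only: max(3.4/1.2, 1085/289) = 3.754 servings → $2.25.
peanut butter only: max(3.4/0.5, 1085/234) = 6.8 servings → $2.04.
almonds + peanut butter with both tight: 1.857 servings and 2.343 servings → $1.82.
The minimum over all feasible corners is $1.82.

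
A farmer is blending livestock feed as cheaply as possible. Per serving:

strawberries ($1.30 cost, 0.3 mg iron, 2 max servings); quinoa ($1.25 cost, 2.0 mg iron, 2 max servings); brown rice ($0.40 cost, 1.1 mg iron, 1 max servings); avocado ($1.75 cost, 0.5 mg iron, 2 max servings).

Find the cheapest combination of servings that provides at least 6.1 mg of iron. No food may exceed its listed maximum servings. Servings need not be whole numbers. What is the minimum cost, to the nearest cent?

$6.40

Cost per mg of iron: brown rice $0.3636, quinoa $0.6250, avocado $3.5000, strawberries $4.3333.
Take 1 serving of brown rice: +1.1 mg iron for $0.40 (total $0.40, still need 5.0 mg).
Take 2 servings of quinoa: +4.0 mg iron for $2.50 (total $2.90, still need 1.0 mg).
Take 2 servings of avocado: +1.0 mg iron for $3.50 (total $6.40, still need 0.0 mg).
Filling from the cheapest source first is optimal under one linear minimum: $6.40.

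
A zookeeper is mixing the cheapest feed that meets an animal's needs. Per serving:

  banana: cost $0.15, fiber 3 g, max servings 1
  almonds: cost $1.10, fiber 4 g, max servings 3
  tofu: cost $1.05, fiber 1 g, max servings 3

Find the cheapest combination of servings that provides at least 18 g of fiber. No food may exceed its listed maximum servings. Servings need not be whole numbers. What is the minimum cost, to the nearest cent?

$6.60

Cost per g of fiber: banana $0.0500, almonds $0.2750, tofu $1.0500.
Take 1 serving of banana: +3.0 g fiber for $0.15 (total $0.15, still need 15.0 g).
Take 3 servings of almonds: +12.0 g fiber for $3.30 (total $3.45, still need 3.0 g).
Take 3 servings of tofu: +3.0 g fiber for $3.15 (total $6.60, still need 0.0 g).
Greedy by cheapest-per-g is optimal for a single linear constraint, so the minimum cost is $6.60.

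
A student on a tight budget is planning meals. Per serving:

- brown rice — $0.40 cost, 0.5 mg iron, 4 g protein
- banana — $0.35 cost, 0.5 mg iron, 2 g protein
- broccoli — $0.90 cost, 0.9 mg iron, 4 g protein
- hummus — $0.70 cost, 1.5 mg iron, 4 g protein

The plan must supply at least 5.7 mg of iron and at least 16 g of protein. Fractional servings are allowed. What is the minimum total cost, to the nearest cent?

brown rice only: max(5.7/0.5, 16/4) = 11.4 servings → $4.56.
banana only: max(5.7/0.5, 16/2) = 11.4 servings → $3.99.
broccoli only: max(5.7/0.9, 16/4) = 6.333 servings → $5.70.
hummus only: max(5.7/1.5, 16/4) = 4 servings → $2.80.
brown rice + banana: the both-tight solution has a negative serving — not a feasible corner.
brown rice + broccoli with both targets exact would need a negative amount; discard.
brown rice + hummus with both tight: 0.3 servings and 3.7 servings → $2.71.
banana + broccoli: the both-tight solution has a negative serving — not a feasible corner.
banana + hummus with both tight: 1.2 servings and 3.4 servings → $2.80.
broccoli + hummus with both tight: 0.5 servings and 3.5 servings → $2.90.
So the least-cost plan costs $2.71.

$2.71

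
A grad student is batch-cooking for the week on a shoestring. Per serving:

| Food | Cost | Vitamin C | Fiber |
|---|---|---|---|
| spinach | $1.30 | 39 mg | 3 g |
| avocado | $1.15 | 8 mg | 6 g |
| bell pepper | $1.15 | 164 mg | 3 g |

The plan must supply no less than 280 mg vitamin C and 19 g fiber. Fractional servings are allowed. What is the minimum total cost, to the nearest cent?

spinach only: max(280/39, 19/3) = 7.179 servings → $9.33.
avocado only: max(280/8, 19/6) = 35 servings → $40.25.
bell pepper only: max(280/164, 19/3) = 6.333 servings → $7.28.
spinach + avocado: intersection lies outside the first quadrant.
spinach + bell pepper with both tight: 6.069 servings and 0.264 servings → $8.19.
avocado + bell pepper with both tight: 2.371 servings and 1.592 servings → $4.56.
So the least-cost plan costs $4.56.

$4.56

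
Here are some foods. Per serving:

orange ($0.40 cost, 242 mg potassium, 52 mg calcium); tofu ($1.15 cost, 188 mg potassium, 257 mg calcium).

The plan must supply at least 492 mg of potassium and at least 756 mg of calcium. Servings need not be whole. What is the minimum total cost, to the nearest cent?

$3.38

A basic optimal solution has at most two foods positive. Try each food alone and each pair with both targets met exactly.
orange only: max(492/242, 756/52) = 14.54 servings → $5.82.
tofu only: max(492/188, 756/257) = 2.942 servings → $3.38.
orange + tofu: the both-tight solution has a negative serving — not a feasible corner.
The minimum over all feasible corners is $3.38.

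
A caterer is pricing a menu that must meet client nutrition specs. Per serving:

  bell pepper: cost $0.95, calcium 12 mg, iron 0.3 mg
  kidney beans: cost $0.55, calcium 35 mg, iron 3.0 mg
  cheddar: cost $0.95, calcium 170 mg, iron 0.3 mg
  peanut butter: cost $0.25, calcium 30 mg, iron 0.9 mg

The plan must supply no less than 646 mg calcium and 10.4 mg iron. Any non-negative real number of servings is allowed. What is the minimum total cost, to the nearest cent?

$4.51

At the optimum either one food covers both requirements or two foods hit both targets exactly; no other combination can be cheaper.
bell pepper only: max(646/12, 10.4/0.3) = 53.83 servings → $51.14.
kidney beans only: max(646/35, 10.4/3.0) = 18.46 servings → $10.15.
cheddar only: max(646/170, 10.4/0.3) = 34.67 servings → $32.93.
peanut butter only: max(646/30, 10.4/0.9) = 21.53 servings → $5.38.
bell pepper + kidney beans: intersection lies outside the first quadrant.
bell pepper + cheddar with both tight: 33.21 servings and 1.456 servings → $32.93.
bell pepper + peanut butter: intersection lies outside the first quadrant.
kidney beans + cheddar with both tight: 3.152 servings and 3.151 servings → $4.73.
kidney beans + peanut butter: the both-tight solution has a negative serving — not a feasible corner.
cheddar + peanut butter with both tight: 1.871 servings and 10.93 servings → $4.51.
Cheapest feasible corner: $4.51.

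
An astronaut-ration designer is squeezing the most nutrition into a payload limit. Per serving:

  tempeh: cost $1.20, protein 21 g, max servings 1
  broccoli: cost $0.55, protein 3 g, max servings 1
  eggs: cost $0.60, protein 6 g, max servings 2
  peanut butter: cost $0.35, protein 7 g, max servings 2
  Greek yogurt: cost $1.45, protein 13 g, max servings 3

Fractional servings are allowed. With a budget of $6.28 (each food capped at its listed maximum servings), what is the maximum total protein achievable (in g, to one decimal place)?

Protein per dollar: peanut butter 20, tempeh 17.5, eggs 10, Greek yogurt 8.966, broccoli 5.455.
Take 2 servings of peanut butter: spends $0.70, +14.0 g protein (running total 14.0 g).
Take 1 serving of tempeh: spends $1.20, +21.0 g protein (running total 35.0 g).
Take 2 servings of eggs: spends $1.20, +12.0 g protein (running total 47.0 g).
Take 2.193 servings of Greek yogurt: spends $3.18, +28.5 g protein (running total 75.5 g).
Filling greedily by protein-per-dollar is optimal for one linear limit, giving 75.5 g.

75.5 g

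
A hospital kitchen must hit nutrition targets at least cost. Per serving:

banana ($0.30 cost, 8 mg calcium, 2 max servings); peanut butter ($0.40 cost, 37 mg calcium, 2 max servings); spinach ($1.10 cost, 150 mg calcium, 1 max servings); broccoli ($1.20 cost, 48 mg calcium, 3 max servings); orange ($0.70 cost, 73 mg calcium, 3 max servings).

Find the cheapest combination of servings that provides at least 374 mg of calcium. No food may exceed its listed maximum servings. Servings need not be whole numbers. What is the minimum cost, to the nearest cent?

$3.25

Cost per mg of calcium: spinach $0.0073, orange $0.0096, peanut butter $0.0108, broccoli $0.0250, banana $0.0375.
Take 1 serving of spinach: +150.0 mg calcium for $1.10 (total $1.10, still need 224.0 mg).
Take 3 servings of orange: +219.0 mg calcium for $2.10 (total $3.20, still need 5.0 mg).
Take 0.1351 servings of peanut butter: +5.0 mg calcium for $0.05 (total $3.25, still need 0.0 mg).
Greedy by cheapest-per-mg is optimal for a single linear constraint, so the minimum cost is $3.25.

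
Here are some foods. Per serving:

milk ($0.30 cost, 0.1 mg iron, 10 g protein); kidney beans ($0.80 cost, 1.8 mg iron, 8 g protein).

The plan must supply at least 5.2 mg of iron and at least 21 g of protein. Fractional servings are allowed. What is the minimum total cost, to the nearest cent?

This is a tiny linear program; its minimum lies at a vertex of the feasible set. List the vertices and price them.
milk only: max(5.2/0.1, 21/10) = 52 servings → $15.60.
kidney beans only: max(5.2/1.8, 21/8) = 2.889 servings → $2.31.
milk + kidney beans: the both-tight solution has a negative serving — not a feasible corner.
Cheapest feasible corner: $2.31.

$2.31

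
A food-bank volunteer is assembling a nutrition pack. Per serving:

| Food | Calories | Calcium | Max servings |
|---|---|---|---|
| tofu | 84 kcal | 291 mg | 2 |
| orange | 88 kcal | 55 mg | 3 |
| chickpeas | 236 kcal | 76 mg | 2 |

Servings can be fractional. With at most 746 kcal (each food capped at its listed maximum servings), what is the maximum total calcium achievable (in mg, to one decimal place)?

848.1 mg

Calcium per kcal: tofu 3.464, orange 0.625, chickpeas 0.322.
Take 2 servings of tofu: uses 168 kcal, +582.0 mg calcium (running total 582.0 mg).
Take 3 servings of orange: uses 264 kcal, +165.0 mg calcium (running total 747.0 mg).
Take 1.331 servings of chickpeas: uses 314 kcal, +101.1 mg calcium (running total 848.1 mg).
Filling greedily by calcium-per-kcal is optimal for one linear limit, giving 848.1 mg.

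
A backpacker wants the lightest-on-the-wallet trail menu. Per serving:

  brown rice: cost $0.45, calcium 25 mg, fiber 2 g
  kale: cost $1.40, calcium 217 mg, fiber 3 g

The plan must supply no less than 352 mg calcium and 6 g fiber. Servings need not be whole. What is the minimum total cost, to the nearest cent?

$2.47

A basic optimal solution has at most two foods positive. Try each food alone and each pair with both targets met exactly.
brown rice only: max(352/25, 6/2) = 14.08 servings → $6.34.
kale only: max(352/217, 6/3) = 2 servings → $2.80.
brown rice + kale with both tight: 0.6852 servings and 1.543 servings → $2.47.
Cheapest feasible corner: $2.47.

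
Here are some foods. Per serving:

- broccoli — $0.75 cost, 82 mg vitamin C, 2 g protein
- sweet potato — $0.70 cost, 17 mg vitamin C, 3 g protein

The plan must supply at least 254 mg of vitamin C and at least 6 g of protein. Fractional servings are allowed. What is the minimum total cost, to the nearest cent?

Check every corner: each single food scaled to meet both minima, and each pair solved so both constraints bind.
broccoli only: max(254/82, 6/2) = 3.098 servings → $2.32.
sweet potato only: max(254/17, 6/3) = 14.94 servings → $10.46.
broccoli + sweet potato with both targets exact would need a negative amount; discard.
So the least-cost plan costs $2.32.

$2.32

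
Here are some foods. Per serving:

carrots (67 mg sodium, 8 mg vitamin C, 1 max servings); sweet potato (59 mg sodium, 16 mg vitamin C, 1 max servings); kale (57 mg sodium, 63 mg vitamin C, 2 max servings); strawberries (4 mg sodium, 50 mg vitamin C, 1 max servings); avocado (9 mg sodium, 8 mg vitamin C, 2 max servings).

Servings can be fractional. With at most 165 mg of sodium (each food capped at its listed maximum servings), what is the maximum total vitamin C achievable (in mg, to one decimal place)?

Vitamin C per mg sodium: strawberries 12.5, kale 1.105, avocado 0.8889, sweet potato 0.2712, carrots 0.1194.
Take 1 serving of strawberries: uses 4 mg sodium, +50.0 mg vitamin C (running total 50.0 mg).
Take 2 servings of kale: uses 114 mg sodium, +126.0 mg vitamin C (running total 176.0 mg).
Take 2 servings of avocado: uses 18 mg sodium, +16.0 mg vitamin C (running total 192.0 mg).
Take 0.4915 servings of sweet potato: uses 29 mg sodium, +7.9 mg vitamin C (running total 199.9 mg).
Filling greedily by vitamin C-per-mg sodium is optimal for one linear limit, giving 199.9 mg.

199.9 mg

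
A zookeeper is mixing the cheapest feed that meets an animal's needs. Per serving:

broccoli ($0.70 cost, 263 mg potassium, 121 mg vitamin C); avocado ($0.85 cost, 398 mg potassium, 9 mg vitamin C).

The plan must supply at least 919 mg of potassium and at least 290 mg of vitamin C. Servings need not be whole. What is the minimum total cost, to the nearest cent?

Check every corner: each single food scaled to meet both minima, and each pair solved so both constraints bind.
broccoli only: max(919/263, 290/121) = 3.494 servings → $2.45.
avocado only: max(919/398, 290/9) = 32.22 servings → $27.39.
broccoli + avocado with both tight: 2.34 servings and 0.7628 servings → $2.29.
So the least-cost plan costs $2.29.

$2.29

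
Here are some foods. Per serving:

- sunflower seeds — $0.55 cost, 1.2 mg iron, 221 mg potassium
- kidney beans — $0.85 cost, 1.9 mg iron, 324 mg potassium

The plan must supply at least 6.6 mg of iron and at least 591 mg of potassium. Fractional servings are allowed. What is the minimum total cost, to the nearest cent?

Check every corner: each single food scaled to meet both minima, and each pair solved so both constraints bind.
sunflower seeds only: max(6.6/1.2, 591/221) = 5.5 servings → $3.02.
kidney beans only: max(6.6/1.9, 591/324) = 3.474 servings → $2.95.
sunflower seeds + kidney beans with both targets exact would need a negative amount; discard.
The minimum over all feasible corners is $2.95.

$2.95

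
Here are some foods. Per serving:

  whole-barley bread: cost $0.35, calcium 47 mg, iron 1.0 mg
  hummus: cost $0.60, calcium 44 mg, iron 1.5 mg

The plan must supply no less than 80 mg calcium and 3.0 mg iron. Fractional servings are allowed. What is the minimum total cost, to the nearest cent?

This is a tiny linear program; its minimum lies at a vertex of the feasible set. List the vertices and price them.
whole-barley bread only: max(80/47, 3.0/1.0) = 3 servings → $1.05.
hummus only: max(80/44, 3.0/1.5) = 2 servings → $1.20.
whole-barley bread + hummus with both targets exact would need a negative amount; discard.
Cheapest feasible corner: $1.05.

$1.05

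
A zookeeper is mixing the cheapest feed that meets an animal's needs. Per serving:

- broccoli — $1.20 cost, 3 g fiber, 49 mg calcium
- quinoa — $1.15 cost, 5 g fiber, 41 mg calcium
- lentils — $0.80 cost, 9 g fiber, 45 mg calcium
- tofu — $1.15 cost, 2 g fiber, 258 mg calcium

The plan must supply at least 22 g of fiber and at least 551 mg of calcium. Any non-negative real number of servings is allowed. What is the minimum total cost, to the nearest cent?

Compare the cost at each extreme point of the feasible region.
broccoli only: max(22/3, 551/49) = 11.24 servings → $13.49.
quinoa only: max(22/5, 551/41) = 13.44 servings → $15.45.
lentils only: max(22/9, 551/45) = 12.24 servings → $9.80.
tofu only: max(22/2, 551/258) = 11 servings → $12.65.
broccoli + quinoa: intersection lies outside the first quadrant.
broccoli + lentils: the both-tight solution has a negative serving — not a feasible corner.
broccoli + tofu with both tight: 6.766 servings and 0.8506 servings → $9.10.
quinoa + lentils: intersection lies outside the first quadrant.
quinoa + tofu with both tight: 3.786 servings and 1.534 servings → $6.12.
lentils + tofu with both tight: 2.049 servings and 1.778 servings → $3.68.
The minimum over all feasible corners is $3.68.

$3.68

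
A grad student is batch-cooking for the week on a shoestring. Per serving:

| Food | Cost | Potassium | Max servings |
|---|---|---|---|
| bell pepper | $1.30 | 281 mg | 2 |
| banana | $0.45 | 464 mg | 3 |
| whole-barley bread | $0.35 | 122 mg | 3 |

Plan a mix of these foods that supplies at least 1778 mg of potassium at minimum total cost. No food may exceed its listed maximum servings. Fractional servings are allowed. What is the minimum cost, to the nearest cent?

Cost per mg of potassium: banana $0.0010, whole-barley bread $0.0029, bell pepper $0.0046.
Take 3 servings of banana: +1392.0 mg potassium for $1.35 (total $1.35, still need 386.0 mg).
Take 3 servings of whole-barley bread: +366.0 mg potassium for $1.05 (total $2.40, still need 20.0 mg).
Take 0.07117 servings of bell pepper: +20.0 mg potassium for $0.09 (total $2.49, still need 0.0 mg).
Filling from the cheapest source first is optimal under one linear minimum: $2.49.

$2.49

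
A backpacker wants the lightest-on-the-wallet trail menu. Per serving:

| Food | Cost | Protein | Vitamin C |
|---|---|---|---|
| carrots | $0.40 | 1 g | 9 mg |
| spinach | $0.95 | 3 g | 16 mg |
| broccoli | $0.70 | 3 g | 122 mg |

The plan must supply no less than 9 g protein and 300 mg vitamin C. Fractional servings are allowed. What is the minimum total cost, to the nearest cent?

With two linear requirements the optimum uses one or two foods; enumerate the corners.
carrots only: max(9/1, 300/9) = 33.33 servings → $13.33.
spinach only: max(9/3, 300/16) = 18.75 servings → $17.81.
broccoli only: max(9/3, 300/122) = 3 servings → $2.10.
carrots + spinach: intersection lies outside the first quadrant.
carrots + broccoli with both tight: 2.084 servings and 2.305 servings → $2.45.
spinach + broccoli with both tight: 0.6226 servings and 2.377 servings → $2.26.
Cheapest feasible corner: $2.10.

$2.10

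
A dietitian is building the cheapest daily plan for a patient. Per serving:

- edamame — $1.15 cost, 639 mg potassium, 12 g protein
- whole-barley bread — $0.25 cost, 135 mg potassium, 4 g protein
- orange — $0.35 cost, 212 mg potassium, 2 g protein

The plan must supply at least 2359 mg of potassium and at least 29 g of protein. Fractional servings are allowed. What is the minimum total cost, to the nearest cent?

$3.96

A basic optimal solution has at most two foods positive. Try each food alone and each pair with both targets met exactly.
edamame only: max(2359/639, 29/12) = 3.692 servings → $4.25.
whole-barley bread only: max(2359/135, 29/4) = 17.47 servings → $4.37.
orange only: max(2359/212, 29/2) = 14.5 servings → $5.08.
edamame + whole-barley bread: the both-tight solution has a negative serving — not a feasible corner.
edamame + orange with both tight: 1.13 servings and 7.723 servings → $4.00.
whole-barley bread + orange with both tight: 2.474 servings and 9.552 servings → $3.96.
Cheapest feasible corner: $3.96.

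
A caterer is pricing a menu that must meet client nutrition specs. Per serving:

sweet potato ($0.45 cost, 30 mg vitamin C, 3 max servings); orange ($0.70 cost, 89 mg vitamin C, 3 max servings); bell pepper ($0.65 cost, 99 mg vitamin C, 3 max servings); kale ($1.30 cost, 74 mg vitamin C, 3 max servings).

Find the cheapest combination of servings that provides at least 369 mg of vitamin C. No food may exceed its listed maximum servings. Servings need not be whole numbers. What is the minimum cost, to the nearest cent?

$2.52

Cost per mg of vitamin C: bell pepper $0.0066, orange $0.0079, sweet potato $0.0150, kale $0.0176.
Take 3 servings of bell pepper: +297.0 mg vitamin C for $1.95 (total $1.95, still need 72.0 mg).
Take 0.809 servings of orange: +72.0 mg vitamin C for $0.57 (total $2.52, still need 0.0 mg).
Filling from the cheapest source first is optimal under one linear minimum: $2.52.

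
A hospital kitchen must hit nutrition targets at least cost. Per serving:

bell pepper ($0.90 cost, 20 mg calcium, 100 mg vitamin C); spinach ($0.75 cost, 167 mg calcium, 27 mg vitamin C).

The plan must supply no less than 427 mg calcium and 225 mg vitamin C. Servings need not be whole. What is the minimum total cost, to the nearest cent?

With two linear requirements the optimum uses one or two foods; enumerate the corners.
bell pepper only: max(427/20, 225/100) = 21.35 servings → $19.21.
spinach only: max(427/167, 225/27) = 8.333 servings → $6.25.
bell pepper + spinach with both tight: 1.612 servings and 2.364 servings → $3.22.
So the least-cost plan costs $3.22.

$3.22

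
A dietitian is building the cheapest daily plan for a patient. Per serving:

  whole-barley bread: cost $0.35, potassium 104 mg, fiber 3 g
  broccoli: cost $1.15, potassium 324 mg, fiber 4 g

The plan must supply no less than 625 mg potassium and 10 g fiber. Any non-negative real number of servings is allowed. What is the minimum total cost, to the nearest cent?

Two binding constraints pin down two serving amounts, so the optimal mix uses at most two foods. The candidates are each food alone (scaled to the tighter of potassium/fiber) and each pair with both constraints tight.
whole-barley bread only: max(625/104, 10/3) = 6.01 servings → $2.10.
broccoli only: max(625/324, 10/4) = 2.5 servings → $2.88.
whole-barley bread + broccoli with both tight: 1.331 servings and 1.502 servings → $2.19.
So the least-cost plan costs $2.10.

$2.10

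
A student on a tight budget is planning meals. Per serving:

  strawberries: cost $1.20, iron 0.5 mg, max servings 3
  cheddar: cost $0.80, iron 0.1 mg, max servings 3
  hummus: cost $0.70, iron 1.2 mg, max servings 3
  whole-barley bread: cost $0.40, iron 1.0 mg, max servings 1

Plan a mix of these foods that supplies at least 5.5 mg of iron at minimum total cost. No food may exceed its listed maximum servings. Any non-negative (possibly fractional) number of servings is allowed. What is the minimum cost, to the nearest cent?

$4.66

Cost per mg of iron: whole-barley bread $0.4000, hummus $0.5833, strawberries $2.4000, cheddar $8.0000.
Take 1 serving of whole-barley bread: +1.0 mg iron for $0.40 (total $0.40, still need 4.5 mg).
Take 3 servings of hummus: +3.6 mg iron for $2.10 (total $2.50, still need 0.9 mg).
Take 1.8 servings of strawberries: +0.9 mg iron for $2.16 (total $4.66, still need 0.0 mg).
Greedy by cheapest-per-mg is optimal for a single linear constraint, so the minimum cost is $4.66.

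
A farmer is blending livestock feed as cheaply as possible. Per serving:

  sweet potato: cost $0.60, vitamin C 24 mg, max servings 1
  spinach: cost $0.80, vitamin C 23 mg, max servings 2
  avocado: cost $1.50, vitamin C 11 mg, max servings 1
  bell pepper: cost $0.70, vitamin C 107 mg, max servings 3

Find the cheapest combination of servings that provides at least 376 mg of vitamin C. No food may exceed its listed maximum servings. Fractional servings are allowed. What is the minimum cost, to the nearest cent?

Cost per mg of vitamin C: bell pepper $0.0065, sweet potato $0.0250, spinach $0.0348, avocado $0.1364.
Take 3 servings of bell pepper: +321.0 mg vitamin C for $2.10 (total $2.10, still need 55.0 mg).
Take 1 serving of sweet potato: +24.0 mg vitamin C for $0.60 (total $2.70, still need 31.0 mg).
Take 1.348 servings of spinach: +31.0 mg vitamin C for $1.08 (total $3.78, still need 0.0 mg).
Filling from the cheapest source first is optimal under one linear minimum: $3.78.

$3.78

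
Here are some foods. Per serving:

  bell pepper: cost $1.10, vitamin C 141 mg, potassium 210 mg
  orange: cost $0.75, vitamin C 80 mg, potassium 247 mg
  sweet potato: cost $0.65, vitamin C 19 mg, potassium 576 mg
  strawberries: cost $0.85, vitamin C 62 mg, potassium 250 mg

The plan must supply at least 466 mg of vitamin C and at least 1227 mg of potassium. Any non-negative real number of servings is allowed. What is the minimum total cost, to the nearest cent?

Compare the cost at each extreme point of the feasible region.
bell pepper only: max(466/141, 1227/210) = 5.843 servings → $6.43.
orange only: max(466/80, 1227/247) = 5.825 servings → $4.37.
sweet potato only: max(466/19, 1227/576) = 24.53 servings → $15.94.
strawberries only: max(466/62, 1227/250) = 7.516 servings → $6.39.
bell pepper + orange with both tight: 0.9398 servings and 4.169 servings → $4.16.
bell pepper + sweet potato with both tight: 3.174 servings and 0.9731 servings → $4.12.
bell pepper + strawberries with both tight: 1.819 servings and 3.38 servings → $4.87.
orange + sweet potato: intersection lies outside the first quadrant.
orange + strawberries: intersection lies outside the first quadrant.
sweet potato + strawberries with both targets exact would need a negative amount; discard.
The minimum over all feasible corners is $4.12.

$4.12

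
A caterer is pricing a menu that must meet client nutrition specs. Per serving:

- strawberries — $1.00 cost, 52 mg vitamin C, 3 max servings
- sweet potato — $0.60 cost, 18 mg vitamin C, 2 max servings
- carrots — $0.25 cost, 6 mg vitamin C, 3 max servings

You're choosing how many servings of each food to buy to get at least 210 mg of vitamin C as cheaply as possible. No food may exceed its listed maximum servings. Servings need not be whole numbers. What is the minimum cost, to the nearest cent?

$4.95

Cost per mg of vitamin C: strawberries $0.0192, sweet potato $0.0333, carrots $0.0417.
Take 3 servings of strawberries: +156.0 mg vitamin C for $3.00 (total $3.00, still need 54.0 mg).
Take 2 servings of sweet potato: +36.0 mg vitamin C for $1.20 (total $4.20, still need 18.0 mg).
Take 3 servings of carrots: +18.0 mg vitamin C for $0.75 (total $4.95, still need 0.0 mg).
Filling from the cheapest source first is optimal under one linear minimum: $4.95.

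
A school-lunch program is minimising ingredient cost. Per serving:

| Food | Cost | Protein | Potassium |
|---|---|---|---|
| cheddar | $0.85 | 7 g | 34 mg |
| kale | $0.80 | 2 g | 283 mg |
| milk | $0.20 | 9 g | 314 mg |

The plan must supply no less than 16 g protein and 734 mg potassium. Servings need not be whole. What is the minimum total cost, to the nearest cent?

With two linear requirements the optimum uses one or two foods; enumerate the corners.
cheddar only: max(16/7, 734/34) = 21.59 servings → $18.35.
kale only: max(16/2, 734/283) = 8 servings → $6.40.
milk only: max(16/9, 734/314) = 2.338 servings → $0.47.
cheddar + kale with both tight: 1.6 servings and 2.401 servings → $3.28.
cheddar + milk with both targets exact would need a negative amount; discard.
kale + milk with both tight: 0.8244 servings and 1.595 servings → $0.98.
Cheapest feasible corner: $0.47.

$0.47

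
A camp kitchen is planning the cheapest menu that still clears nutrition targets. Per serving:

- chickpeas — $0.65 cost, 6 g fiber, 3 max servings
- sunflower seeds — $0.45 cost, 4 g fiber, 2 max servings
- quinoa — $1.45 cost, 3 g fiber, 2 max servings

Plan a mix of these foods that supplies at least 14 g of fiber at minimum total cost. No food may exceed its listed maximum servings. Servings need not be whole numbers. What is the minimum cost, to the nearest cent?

$1.52

Cost per g of fiber: chickpeas $0.1083, sunflower seeds $0.1125, quinoa $0.4833.
Take 2.333 servings of chickpeas: +14.0 g fiber for $1.52 (total $1.52, still need 0.0 g).
Filling from the cheapest source first is optimal under one linear minimum: $1.52.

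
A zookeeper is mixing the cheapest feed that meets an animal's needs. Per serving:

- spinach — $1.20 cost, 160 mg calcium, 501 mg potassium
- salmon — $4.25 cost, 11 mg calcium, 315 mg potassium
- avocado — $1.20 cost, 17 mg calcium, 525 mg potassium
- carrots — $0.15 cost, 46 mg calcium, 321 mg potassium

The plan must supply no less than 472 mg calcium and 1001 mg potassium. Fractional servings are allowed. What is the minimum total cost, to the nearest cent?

$1.54

spinach only: max(472/160, 1001/501) = 2.95 servings → $3.54.
salmon only: max(472/11, 1001/315) = 42.91 servings → $182.36.
avocado only: max(472/17, 1001/525) = 27.76 servings → $33.32.
carrots only: max(472/46, 1001/321) = 10.26 servings → $1.54.
spinach + salmon: the both-tight solution has a negative serving — not a feasible corner.
spinach + avocado: the both-tight solution has a negative serving — not a feasible corner.
spinach + carrots: intersection lies outside the first quadrant.
salmon + avocado with both targets exact would need a negative amount; discard.
salmon + carrots: the both-tight solution has a negative serving — not a feasible corner.
avocado + carrots with both targets exact would need a negative amount; discard.
Cheapest feasible corner: $1.54.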